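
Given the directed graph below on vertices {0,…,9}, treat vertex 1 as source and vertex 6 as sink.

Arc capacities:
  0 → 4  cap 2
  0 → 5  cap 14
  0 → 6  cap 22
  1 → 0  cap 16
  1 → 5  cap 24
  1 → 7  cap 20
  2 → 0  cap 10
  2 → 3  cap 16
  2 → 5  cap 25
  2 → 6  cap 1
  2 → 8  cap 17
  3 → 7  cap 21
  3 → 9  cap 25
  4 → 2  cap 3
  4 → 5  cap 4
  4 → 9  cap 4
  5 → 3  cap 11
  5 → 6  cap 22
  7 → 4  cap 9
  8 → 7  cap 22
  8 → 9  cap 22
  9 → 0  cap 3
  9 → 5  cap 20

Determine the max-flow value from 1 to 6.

Maximum flow value: 44

augment #1: 1→0→6 bottleneck 16, total now 16
augment #2: 1→5→6 bottleneck 22, total now 38
augment #3: 1→7→4→2→6 bottleneck 1, total now 39
augment #4: 1→5→3→9→0→6 bottleneck 2, total now 41
augment #5: 1→7→4→2→0→6 bottleneck 2, total now 43
augment #6: 1→7→4→9→0→6 bottleneck 1, total now 44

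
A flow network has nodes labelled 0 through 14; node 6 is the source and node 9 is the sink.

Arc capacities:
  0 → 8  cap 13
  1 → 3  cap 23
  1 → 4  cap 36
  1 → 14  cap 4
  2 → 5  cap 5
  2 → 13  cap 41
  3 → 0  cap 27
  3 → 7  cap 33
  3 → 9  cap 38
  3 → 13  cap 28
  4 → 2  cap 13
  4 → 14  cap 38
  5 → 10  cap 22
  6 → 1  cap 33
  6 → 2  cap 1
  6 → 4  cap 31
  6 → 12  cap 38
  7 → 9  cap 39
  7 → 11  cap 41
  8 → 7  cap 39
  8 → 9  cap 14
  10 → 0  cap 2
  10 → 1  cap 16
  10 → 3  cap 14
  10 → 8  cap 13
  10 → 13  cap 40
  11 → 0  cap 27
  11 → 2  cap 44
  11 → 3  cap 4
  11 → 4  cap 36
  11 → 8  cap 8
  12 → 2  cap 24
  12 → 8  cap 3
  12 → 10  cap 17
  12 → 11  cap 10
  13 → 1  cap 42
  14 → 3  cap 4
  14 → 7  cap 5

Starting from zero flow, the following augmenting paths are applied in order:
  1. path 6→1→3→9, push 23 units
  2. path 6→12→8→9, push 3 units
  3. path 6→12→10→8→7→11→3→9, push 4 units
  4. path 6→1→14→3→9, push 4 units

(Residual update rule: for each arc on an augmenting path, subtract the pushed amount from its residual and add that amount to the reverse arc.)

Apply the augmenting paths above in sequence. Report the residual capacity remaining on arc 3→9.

Residual capacity of (3,9): 7

after path 1 (6→1→3→9, push 23): res(3,9)=15
after path 2 (6→12→8→9, push 3): res(3,9)=15
after path 3 (6→12→10→8→7→11→3→9, push 4): res(3,9)=11
after path 4 (6→1→14→3→9, push 4): res(3,9)=7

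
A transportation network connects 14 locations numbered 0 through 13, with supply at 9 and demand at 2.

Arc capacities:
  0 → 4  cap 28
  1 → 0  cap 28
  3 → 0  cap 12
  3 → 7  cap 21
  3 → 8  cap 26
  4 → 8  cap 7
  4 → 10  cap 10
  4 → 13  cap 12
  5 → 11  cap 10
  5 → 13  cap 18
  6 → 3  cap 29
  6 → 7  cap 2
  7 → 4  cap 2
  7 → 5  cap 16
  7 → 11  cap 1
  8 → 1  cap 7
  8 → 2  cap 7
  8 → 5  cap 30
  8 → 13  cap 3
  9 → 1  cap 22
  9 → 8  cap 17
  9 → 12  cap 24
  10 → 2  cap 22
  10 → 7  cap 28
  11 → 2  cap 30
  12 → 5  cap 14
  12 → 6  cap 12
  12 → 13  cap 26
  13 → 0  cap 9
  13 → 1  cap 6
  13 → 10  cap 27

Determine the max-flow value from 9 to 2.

augment #1: 9→8→2 bottleneck 7, total now 7
augment #2: 9→8→5→11→2 bottleneck 10, total now 17
augment #3: 9→12→13→10→2 bottleneck 22, total now 39
augment #4: 9→12→6→7→11→2 bottleneck 1, total now 40

Maximum flow value: 40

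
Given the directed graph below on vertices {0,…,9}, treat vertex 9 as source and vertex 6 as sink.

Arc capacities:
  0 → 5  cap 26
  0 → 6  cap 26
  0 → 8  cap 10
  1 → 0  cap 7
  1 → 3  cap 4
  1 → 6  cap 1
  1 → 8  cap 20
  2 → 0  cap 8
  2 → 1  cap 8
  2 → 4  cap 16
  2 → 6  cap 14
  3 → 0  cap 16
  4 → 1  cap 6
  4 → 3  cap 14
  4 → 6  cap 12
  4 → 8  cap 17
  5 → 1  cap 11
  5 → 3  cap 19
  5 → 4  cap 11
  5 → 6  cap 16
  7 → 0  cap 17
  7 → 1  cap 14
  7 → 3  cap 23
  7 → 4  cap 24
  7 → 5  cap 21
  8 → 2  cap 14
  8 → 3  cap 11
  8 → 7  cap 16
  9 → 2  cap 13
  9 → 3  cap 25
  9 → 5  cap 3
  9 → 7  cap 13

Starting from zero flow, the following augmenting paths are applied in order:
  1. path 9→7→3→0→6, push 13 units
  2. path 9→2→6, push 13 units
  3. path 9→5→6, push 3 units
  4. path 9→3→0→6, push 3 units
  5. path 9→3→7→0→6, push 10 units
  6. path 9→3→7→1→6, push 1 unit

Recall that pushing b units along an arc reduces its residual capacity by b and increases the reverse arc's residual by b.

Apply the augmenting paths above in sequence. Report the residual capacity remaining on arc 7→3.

after path 1 (9→7→3→0→6, push 13): res(7,3)=10
after path 2 (9→2→6, push 13): res(7,3)=10
after path 3 (9→5→6, push 3): res(7,3)=10
after path 4 (9→3→0→6, push 3): res(7,3)=10
after path 5 (9→3→7→0→6, push 10): res(7,3)=20
after path 6 (9→3→7→1→6, push 1): res(7,3)=21

Residual capacity of (7,3): 21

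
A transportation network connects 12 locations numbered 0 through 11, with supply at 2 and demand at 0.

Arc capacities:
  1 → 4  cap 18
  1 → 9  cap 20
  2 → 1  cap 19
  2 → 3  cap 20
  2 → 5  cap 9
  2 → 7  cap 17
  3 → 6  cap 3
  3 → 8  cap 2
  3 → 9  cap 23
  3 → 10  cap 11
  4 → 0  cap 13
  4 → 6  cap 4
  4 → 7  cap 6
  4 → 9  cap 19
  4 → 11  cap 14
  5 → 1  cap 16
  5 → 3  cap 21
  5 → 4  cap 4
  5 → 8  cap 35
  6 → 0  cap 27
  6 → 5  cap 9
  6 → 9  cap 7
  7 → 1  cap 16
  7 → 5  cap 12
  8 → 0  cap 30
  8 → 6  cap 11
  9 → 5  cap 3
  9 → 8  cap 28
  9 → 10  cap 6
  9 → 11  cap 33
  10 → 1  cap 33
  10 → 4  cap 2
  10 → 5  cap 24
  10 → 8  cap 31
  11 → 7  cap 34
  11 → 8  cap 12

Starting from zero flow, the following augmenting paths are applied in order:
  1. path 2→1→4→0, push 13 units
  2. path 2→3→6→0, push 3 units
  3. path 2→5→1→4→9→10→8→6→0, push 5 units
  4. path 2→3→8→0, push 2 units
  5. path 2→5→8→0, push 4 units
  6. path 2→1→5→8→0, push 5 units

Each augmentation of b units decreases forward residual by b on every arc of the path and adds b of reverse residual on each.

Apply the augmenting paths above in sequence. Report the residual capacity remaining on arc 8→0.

after path 1 (2→1→4→0, push 13): res(8,0)=30
after path 2 (2→3→6→0, push 3): res(8,0)=30
after path 3 (2→5→1→4→9→10→8→6→0, push 5): res(8,0)=30
after path 4 (2→3→8→0, push 2): res(8,0)=28
after path 5 (2→5→8→0, push 4): res(8,0)=24
after path 6 (2→1→5→8→0, push 5): res(8,0)=19

Residual capacity of (8,0): 19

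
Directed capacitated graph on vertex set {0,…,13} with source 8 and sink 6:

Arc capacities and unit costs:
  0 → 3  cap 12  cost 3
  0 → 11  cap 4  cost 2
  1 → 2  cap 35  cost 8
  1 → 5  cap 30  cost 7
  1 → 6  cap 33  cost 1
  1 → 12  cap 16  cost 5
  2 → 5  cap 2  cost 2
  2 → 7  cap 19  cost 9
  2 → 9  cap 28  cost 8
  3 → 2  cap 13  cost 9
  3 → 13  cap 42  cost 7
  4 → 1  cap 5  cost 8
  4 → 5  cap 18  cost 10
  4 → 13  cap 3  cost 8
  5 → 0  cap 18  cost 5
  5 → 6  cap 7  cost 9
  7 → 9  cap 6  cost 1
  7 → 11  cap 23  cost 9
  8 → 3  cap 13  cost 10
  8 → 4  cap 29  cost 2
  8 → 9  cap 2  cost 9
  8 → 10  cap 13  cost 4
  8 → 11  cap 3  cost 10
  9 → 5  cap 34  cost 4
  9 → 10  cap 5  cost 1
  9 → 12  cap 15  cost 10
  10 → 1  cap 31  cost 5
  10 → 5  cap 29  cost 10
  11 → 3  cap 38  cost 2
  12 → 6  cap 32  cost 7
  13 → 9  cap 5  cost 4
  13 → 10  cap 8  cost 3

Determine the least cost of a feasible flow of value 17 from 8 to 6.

shortest-cost path #1: 8→10→1→6 push 13 @ unit cost 10 (adds 130)
shortest-cost path #2: 8→4→1→6 push 4 @ unit cost 11 (adds 44)
total cost = 174

Minimum cost for 17 units: 174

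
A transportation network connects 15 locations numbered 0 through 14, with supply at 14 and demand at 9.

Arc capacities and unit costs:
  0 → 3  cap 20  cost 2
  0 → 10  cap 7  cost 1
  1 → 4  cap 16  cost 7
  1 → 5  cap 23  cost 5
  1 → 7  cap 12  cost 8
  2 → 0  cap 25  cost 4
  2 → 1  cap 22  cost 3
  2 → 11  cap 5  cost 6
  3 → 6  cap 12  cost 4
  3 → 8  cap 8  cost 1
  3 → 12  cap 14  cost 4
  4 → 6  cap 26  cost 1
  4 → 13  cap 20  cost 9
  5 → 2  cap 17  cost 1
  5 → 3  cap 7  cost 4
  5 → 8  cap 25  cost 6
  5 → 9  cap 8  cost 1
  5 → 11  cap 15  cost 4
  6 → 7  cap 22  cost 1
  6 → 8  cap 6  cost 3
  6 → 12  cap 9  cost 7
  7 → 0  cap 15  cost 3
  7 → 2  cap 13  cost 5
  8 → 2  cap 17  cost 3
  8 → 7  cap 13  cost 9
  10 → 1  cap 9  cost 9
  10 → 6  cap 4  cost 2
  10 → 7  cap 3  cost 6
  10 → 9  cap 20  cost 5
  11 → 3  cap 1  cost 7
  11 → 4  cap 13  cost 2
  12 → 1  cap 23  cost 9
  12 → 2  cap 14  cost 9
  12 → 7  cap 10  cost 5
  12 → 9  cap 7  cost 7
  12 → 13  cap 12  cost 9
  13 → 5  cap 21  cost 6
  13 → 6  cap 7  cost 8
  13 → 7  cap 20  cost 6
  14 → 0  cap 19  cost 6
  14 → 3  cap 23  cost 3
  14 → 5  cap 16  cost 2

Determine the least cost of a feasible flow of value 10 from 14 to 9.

shortest-cost path #1: 14→5→9 push 8 @ unit cost 3 (adds 24)
shortest-cost path #2: 14→0→10→9 push 2 @ unit cost 12 (adds 24)
total cost = 48

Minimum cost for 10 units: 48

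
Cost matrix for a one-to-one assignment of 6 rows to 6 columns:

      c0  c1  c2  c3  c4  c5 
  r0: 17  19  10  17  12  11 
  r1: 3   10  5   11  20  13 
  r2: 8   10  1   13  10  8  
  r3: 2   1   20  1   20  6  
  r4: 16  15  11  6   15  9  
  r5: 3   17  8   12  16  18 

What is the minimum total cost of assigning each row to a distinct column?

Minimum assignment cost: 35

optimal assignment: row0→col4 (cost 12), row1→col2 (cost 5), row2→col5 (cost 8), row3→col1 (cost 1), row4→col3 (cost 6), row5→col0 (cost 3)
total = 12 + 5 + 8 + 1 + 6 + 3 = 35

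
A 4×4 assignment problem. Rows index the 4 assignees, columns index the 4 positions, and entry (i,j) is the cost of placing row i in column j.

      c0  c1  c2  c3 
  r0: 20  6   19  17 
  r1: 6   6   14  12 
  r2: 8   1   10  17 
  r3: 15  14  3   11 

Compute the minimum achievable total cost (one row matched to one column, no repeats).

optimal assignment: row0→col3 (cost 17), row1→col0 (cost 6), row2→col1 (cost 1), row3→col2 (cost 3)
total = 17 + 6 + 1 + 3 = 27

Minimum assignment cost: 27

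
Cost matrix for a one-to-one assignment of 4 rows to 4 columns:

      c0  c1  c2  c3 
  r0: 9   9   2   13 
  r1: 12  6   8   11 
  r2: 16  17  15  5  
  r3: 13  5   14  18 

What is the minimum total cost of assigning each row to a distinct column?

optimal assignment: row0→col2 (cost 2), row1→col0 (cost 12), row2→col3 (cost 5), row3→col1 (cost 5)
total = 2 + 12 + 5 + 5 = 24

Minimum assignment cost: 24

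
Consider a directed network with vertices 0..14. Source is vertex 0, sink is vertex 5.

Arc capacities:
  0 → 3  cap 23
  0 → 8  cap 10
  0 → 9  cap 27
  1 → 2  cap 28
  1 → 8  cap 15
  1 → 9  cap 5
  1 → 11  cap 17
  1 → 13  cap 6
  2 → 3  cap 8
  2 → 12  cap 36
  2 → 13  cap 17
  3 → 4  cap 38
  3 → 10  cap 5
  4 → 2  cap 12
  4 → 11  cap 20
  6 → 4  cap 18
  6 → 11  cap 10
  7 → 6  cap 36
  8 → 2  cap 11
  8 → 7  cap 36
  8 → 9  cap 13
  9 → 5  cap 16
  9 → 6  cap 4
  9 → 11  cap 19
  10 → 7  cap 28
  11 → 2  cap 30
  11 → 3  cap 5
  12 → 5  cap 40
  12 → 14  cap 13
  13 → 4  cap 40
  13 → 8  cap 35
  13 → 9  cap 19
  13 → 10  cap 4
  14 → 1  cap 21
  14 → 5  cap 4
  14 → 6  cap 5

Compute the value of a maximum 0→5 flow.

Maximum flow value: 52

augment #1: 0→9→5 bottleneck 16, total now 16
augment #2: 0→8→2→12→5 bottleneck 10, total now 26
augment #3: 0→3→4→2→12→5 bottleneck 12, total now 38
augment #4: 0→9→11→2→12→5 bottleneck 11, total now 49
augment #5: 0→3→4→11→2→12→5 bottleneck 3, total now 52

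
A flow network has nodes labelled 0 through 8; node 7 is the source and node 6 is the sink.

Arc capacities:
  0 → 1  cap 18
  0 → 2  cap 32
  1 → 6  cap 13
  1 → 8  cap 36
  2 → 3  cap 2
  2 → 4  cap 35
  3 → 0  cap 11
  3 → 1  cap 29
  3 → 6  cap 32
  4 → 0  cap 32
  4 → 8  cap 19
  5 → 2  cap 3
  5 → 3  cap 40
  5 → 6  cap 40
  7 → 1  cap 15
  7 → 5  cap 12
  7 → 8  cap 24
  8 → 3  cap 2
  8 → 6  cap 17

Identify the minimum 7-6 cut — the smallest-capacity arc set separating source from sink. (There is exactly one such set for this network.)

augment #1: 7→1→6 push 13
augment #2: 7→5→6 push 12
augment #3: 7→8→6 push 17
augment #4: 7→8→3→6 push 2
max flow = 44; residual-reachable set from 7 gives S-side
cut edges (S→T): {(1,6), (7,5), (8,3), (8,6)} total cap 44

Min-cut arcs: {(1,6), (7,5), (8,3), (8,6)} (total capacity 44)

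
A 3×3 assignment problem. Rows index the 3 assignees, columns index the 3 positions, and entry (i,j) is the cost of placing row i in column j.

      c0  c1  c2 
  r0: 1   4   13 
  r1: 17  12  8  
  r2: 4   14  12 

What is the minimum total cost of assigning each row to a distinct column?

optimal assignment: row0→col1 (cost 4), row1→col2 (cost 8), row2→col0 (cost 4)
total = 4 + 8 + 4 = 16

Minimum assignment cost: 16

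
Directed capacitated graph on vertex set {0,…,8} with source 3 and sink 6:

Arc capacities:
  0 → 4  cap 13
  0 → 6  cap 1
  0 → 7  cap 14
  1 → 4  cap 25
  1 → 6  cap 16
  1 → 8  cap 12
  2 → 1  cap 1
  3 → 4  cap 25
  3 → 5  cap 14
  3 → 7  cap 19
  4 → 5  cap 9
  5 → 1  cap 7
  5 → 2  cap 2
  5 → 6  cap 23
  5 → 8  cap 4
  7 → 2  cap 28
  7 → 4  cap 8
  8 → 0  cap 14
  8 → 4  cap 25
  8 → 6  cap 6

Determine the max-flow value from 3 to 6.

Maximum flow value: 24

augment #1: 3→5→6 bottleneck 14, total now 14
augment #2: 3→4→5→6 bottleneck 9, total now 23
augment #3: 3→7→2→1→6 bottleneck 1, total now 24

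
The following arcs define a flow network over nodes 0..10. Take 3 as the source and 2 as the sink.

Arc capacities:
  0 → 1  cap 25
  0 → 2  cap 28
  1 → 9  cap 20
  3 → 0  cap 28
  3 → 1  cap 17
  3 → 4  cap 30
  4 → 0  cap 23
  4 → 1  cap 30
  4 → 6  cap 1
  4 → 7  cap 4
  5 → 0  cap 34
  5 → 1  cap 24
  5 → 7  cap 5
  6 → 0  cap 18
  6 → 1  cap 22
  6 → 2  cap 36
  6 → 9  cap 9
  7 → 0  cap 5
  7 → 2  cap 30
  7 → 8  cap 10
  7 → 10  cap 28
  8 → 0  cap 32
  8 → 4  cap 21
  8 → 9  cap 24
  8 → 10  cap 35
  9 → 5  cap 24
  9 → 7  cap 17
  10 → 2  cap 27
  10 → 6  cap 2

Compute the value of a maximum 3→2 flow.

Maximum flow value: 53

augment #1: 3→0→2 bottleneck 28, total now 28
augment #2: 3→4→6→2 bottleneck 1, total now 29
augment #3: 3→4→7→2 bottleneck 4, total now 33
augment #4: 3→1→9→7→2 bottleneck 17, total now 50
augment #5: 3→4→1→9→5→7→2 bottleneck 3, total now 53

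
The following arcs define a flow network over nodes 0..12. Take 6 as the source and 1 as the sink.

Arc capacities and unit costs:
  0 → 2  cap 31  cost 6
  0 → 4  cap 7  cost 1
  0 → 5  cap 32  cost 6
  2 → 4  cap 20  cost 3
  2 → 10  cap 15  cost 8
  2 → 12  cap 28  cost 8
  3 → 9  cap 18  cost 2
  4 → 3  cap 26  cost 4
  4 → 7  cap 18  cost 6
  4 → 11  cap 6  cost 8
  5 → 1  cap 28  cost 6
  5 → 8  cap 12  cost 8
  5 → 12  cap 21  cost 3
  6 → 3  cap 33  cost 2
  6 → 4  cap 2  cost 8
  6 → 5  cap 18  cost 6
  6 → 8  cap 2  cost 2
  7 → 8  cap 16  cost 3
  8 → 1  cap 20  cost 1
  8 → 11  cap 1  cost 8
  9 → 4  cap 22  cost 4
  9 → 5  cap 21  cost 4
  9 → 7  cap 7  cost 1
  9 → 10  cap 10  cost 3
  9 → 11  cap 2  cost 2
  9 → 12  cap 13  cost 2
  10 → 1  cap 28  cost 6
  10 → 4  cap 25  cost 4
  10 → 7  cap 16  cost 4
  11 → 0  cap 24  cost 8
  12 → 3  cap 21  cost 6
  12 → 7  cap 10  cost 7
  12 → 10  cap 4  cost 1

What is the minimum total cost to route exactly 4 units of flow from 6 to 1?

Minimum cost for 4 units: 24

shortest-cost path #1: 6→8→1 push 2 @ unit cost 3 (adds 6)
shortest-cost path #2: 6→3→9→7→8→1 push 2 @ unit cost 9 (adds 18)
total cost = 24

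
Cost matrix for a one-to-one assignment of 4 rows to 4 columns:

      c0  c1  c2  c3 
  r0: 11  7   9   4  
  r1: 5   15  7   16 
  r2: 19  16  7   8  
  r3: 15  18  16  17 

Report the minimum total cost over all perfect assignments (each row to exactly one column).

Minimum assignment cost: 34

optimal assignment: row0→col3 (cost 4), row1→col0 (cost 5), row2→col2 (cost 7), row3→col1 (cost 18)
total = 4 + 5 + 7 + 18 = 34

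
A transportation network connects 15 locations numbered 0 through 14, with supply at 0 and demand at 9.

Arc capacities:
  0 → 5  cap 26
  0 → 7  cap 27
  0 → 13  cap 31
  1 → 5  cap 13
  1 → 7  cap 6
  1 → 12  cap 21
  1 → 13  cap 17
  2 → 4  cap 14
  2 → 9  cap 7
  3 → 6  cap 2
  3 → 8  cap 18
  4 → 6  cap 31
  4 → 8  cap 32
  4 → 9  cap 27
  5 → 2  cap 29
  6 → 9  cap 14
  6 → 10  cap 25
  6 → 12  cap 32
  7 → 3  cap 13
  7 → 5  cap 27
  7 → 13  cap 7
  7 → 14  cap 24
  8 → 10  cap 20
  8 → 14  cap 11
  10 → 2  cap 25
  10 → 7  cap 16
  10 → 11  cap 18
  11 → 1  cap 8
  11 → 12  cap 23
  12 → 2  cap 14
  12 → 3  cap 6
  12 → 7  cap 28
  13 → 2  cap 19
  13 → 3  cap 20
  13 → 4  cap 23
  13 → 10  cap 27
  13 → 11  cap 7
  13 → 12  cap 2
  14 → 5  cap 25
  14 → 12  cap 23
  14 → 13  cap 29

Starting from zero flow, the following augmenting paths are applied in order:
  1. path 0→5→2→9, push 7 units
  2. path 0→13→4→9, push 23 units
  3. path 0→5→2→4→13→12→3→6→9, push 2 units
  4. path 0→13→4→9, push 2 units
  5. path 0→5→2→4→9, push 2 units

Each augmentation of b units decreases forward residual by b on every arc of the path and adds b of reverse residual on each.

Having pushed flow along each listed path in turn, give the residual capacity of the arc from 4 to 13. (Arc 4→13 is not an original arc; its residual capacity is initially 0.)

Residual capacity of (4,13): 23

after path 1 (0→5→2→9, push 7): res(4,13)=0
after path 2 (0→13→4→9, push 23): res(4,13)=23
after path 3 (0→5→2→4→13→12→3→6→9, push 2): res(4,13)=21
after path 4 (0→13→4→9, push 2): res(4,13)=23
after path 5 (0→5→2→4→9, push 2): res(4,13)=23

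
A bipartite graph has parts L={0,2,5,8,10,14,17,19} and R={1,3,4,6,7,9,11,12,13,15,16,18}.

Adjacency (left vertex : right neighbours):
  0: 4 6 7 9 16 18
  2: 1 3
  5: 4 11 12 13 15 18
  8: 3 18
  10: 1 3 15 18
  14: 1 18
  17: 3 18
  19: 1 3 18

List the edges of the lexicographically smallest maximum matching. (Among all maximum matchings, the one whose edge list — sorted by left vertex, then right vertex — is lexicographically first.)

|M| = 6 (so the lex-smallest maximum matching has 6 edges)
process left vertices in ascending order; for each, take the smallest-labelled available neighbour that still permits 6 edges overall, or leave it unmatched if none does
lex-smallest matching: {0-4, 2-1, 5-11, 8-3, 10-15, 14-18}

Lex-smallest maximum matching: {(0,4), (2,1), (5,11), (8,3), (10,15), (14,18)}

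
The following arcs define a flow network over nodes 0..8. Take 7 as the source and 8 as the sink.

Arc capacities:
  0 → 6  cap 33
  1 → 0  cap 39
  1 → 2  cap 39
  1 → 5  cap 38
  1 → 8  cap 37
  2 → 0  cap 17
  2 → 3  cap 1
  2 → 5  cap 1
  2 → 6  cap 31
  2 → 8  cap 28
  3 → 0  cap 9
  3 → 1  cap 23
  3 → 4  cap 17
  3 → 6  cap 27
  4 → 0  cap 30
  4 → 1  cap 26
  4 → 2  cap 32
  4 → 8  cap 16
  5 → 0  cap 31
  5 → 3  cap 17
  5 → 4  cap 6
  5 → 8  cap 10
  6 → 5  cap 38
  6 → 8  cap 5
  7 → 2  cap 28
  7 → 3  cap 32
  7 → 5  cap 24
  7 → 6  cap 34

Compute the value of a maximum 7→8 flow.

Maximum flow value: 89

augment #1: 7→2→8 bottleneck 28, total now 28
augment #2: 7→5→8 bottleneck 10, total now 38
augment #3: 7→6→8 bottleneck 5, total now 43
augment #4: 7→3→1→8 bottleneck 23, total now 66
augment #5: 7→3→4→8 bottleneck 9, total now 75
augment #6: 7→5→4→8 bottleneck 6, total now 81
augment #7: 7→5→3→4→8 bottleneck 1, total now 82
augment #8: 7→5→3→4→1→8 bottleneck 7, total now 89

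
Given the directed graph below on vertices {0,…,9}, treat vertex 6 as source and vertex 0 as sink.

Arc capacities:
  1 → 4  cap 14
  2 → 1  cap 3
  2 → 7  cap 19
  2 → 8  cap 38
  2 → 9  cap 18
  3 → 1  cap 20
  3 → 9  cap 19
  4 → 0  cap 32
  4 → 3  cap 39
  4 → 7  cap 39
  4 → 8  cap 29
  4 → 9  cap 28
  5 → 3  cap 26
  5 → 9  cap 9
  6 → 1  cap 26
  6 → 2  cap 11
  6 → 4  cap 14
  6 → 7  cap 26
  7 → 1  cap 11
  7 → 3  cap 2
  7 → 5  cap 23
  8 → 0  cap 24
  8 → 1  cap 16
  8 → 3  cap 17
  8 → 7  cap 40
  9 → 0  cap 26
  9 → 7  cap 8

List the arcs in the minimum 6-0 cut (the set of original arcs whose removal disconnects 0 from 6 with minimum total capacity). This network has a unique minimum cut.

augment #1: 6→4→0 push 14
augment #2: 6→1→4→0 push 14
augment #3: 6→2→8→0 push 11
augment #4: 6→7→3→9→0 push 2
augment #5: 6→7→5→9→0 push 9
augment #6: 6→7→5→3→9→0 push 14
max flow = 64; residual-reachable set from 6 gives S-side
cut edges (S→T): {(1,4), (6,2), (6,4), (7,3), (7,5)} total cap 64

Min-cut arcs: {(1,4), (6,2), (6,4), (7,3), (7,5)} (total capacity 64)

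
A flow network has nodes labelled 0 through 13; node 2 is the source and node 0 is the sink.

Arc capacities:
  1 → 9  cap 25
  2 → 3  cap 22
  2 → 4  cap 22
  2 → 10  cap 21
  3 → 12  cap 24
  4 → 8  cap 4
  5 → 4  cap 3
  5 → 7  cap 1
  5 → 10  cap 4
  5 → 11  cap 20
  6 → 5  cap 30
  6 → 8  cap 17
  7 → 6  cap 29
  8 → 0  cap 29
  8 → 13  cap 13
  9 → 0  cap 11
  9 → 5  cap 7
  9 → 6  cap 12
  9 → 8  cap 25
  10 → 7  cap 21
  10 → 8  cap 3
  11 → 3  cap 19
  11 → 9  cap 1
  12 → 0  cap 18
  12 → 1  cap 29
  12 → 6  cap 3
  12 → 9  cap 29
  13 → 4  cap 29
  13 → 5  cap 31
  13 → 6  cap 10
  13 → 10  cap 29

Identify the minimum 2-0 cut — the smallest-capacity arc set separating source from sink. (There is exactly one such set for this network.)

Min-cut arcs: {(2,3), (2,10), (4,8)} (total capacity 47)

augment #1: 2→3→12→0 push 18
augment #2: 2→4→8→0 push 4
augment #3: 2→10→8→0 push 3
augment #4: 2→3→12→9→0 push 4
augment #5: 2→10→7→6→8→0 push 17
augment #6: 2→10→7→6→5→11→9→0 push 1
max flow = 47; residual-reachable set from 2 gives S-side
cut edges (S→T): {(2,3), (2,10), (4,8)} total cap 47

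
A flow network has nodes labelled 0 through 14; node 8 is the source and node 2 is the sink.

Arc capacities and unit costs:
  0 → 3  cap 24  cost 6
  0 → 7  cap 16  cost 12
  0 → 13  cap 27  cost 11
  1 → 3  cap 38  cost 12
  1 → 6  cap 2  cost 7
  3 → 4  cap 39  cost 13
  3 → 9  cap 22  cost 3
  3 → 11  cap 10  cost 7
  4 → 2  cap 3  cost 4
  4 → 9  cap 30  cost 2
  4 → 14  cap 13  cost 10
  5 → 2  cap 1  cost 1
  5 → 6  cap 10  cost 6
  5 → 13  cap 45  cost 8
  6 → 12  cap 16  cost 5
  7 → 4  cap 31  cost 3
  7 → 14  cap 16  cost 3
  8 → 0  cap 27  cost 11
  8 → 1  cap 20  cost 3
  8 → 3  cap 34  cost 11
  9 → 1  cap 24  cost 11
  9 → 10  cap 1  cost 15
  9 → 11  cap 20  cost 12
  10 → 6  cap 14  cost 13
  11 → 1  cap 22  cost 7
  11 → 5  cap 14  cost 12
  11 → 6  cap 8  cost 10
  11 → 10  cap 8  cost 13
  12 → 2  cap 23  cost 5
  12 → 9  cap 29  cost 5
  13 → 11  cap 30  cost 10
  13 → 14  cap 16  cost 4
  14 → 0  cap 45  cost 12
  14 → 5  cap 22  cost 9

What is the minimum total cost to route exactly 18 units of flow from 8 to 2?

Minimum cost for 18 units: 658

shortest-cost path #1: 8→1→6→12→2 push 2 @ unit cost 20 (adds 40)
shortest-cost path #2: 8→3→4→2 push 3 @ unit cost 28 (adds 84)
shortest-cost path #3: 8→3→11→5→2 push 1 @ unit cost 31 (adds 31)
shortest-cost path #4: 8→3→11→6→12→2 push 8 @ unit cost 38 (adds 304)
shortest-cost path #5: 8→3→11→5→6→12→2 push 1 @ unit cost 46 (adds 46)
shortest-cost path #6: 8→0→7→14→5→6→12→2 push 3 @ unit cost 51 (adds 153)
total cost = 658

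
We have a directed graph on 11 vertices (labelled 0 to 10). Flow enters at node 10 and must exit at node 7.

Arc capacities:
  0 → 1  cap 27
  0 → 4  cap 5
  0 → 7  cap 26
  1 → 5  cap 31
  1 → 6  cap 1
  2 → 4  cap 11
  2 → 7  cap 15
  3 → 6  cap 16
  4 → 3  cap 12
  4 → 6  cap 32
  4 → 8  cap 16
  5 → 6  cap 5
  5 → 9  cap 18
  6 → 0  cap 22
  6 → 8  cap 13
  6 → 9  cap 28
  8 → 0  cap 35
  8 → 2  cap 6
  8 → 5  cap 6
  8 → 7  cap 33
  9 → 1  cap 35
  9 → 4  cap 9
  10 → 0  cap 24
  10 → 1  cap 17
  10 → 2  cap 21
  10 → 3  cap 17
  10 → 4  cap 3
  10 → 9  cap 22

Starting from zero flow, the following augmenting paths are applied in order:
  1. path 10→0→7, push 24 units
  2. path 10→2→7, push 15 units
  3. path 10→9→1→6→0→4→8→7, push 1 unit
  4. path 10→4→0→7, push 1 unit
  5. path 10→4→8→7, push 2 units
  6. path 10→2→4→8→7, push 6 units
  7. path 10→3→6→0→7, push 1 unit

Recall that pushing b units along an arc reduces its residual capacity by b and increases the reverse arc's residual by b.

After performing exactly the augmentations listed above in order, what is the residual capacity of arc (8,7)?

Residual capacity of (8,7): 24

after path 1 (10→0→7, push 24): res(8,7)=33
after path 2 (10→2→7, push 15): res(8,7)=33
after path 3 (10→9→1→6→0→4→8→7, push 1): res(8,7)=32
after path 4 (10→4→0→7, push 1): res(8,7)=32
after path 5 (10→4→8→7, push 2): res(8,7)=30
after path 6 (10→2→4→8→7, push 6): res(8,7)=24
after path 7 (10→3→6→0→7, push 1): res(8,7)=24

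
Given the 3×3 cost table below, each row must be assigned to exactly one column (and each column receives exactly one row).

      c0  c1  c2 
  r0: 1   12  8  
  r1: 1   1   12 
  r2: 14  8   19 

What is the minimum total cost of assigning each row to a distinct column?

optimal assignment: row0→col2 (cost 8), row1→col0 (cost 1), row2→col1 (cost 8)
total = 8 + 1 + 8 = 17

Minimum assignment cost: 17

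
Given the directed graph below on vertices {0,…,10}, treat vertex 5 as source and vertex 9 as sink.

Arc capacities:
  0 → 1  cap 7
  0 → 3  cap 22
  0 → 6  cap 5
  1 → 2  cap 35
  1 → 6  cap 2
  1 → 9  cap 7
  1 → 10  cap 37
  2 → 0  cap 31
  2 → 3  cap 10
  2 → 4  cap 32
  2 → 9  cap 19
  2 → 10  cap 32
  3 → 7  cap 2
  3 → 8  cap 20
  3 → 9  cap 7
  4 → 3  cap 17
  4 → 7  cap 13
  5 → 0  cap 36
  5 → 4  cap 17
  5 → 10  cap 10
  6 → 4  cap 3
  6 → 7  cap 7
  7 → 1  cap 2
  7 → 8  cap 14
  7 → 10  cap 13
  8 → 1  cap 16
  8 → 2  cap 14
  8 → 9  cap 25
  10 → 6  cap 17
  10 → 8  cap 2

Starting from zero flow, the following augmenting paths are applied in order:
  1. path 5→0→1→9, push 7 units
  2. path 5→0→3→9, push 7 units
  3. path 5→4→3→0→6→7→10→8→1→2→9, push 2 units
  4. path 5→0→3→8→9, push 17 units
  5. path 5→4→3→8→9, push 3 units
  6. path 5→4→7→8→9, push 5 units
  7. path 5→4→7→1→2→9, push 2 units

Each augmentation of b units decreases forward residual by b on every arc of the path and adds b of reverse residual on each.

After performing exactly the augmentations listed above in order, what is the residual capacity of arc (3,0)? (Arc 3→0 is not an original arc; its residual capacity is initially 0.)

Residual capacity of (3,0): 22

after path 1 (5→0→1→9, push 7): res(3,0)=0
after path 2 (5→0→3→9, push 7): res(3,0)=7
after path 3 (5→4→3→0→6→7→10→8→1→2→9, push 2): res(3,0)=5
after path 4 (5→0→3→8→9, push 17): res(3,0)=22
after path 5 (5→4→3→8→9, push 3): res(3,0)=22
after path 6 (5→4→7→8→9, push 5): res(3,0)=22
after path 7 (5→4→7→1→2→9, push 2): res(3,0)=22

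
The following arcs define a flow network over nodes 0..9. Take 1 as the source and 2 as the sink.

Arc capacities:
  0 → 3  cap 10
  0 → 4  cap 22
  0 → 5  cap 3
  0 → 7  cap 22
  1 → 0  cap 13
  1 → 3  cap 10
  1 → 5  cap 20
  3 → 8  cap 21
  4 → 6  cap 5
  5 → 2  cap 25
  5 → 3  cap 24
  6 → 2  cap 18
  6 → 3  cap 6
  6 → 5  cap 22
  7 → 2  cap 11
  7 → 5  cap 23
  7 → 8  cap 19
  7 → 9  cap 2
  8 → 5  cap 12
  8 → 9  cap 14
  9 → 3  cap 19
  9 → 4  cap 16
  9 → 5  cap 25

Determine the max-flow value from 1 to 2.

augment #1: 1→5→2 bottleneck 20, total now 20
augment #2: 1→0→5→2 bottleneck 3, total now 23
augment #3: 1→0→7→2 bottleneck 10, total now 33
augment #4: 1→3→8→5→2 bottleneck 2, total now 35
augment #5: 1→3→8→5→0→7→2 bottleneck 1, total now 36
augment #6: 1→3→8→9→4→6→2 bottleneck 5, total now 41

Maximum flow value: 41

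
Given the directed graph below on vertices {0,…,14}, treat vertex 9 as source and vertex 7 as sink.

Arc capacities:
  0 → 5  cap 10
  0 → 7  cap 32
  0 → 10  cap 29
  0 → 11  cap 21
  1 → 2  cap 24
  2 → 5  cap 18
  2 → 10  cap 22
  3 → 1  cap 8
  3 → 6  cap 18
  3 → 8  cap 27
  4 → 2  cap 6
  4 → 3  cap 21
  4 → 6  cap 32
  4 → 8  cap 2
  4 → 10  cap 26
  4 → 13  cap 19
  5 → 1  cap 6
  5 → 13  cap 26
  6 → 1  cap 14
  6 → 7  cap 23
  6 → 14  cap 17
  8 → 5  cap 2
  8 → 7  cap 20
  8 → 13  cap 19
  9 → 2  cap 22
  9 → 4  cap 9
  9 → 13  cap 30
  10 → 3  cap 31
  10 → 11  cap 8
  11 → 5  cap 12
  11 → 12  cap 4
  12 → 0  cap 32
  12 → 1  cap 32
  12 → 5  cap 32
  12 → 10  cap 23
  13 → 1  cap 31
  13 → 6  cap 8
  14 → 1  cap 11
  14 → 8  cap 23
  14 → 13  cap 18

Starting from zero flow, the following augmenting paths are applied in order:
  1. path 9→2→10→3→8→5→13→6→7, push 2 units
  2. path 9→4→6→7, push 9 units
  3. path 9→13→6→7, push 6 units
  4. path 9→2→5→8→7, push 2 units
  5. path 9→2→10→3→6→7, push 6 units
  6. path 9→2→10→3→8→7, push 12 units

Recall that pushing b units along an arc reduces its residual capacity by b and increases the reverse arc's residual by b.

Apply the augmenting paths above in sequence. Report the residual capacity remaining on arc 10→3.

after path 1 (9→2→10→3→8→5→13→6→7, push 2): res(10,3)=29
after path 2 (9→4→6→7, push 9): res(10,3)=29
after path 3 (9→13→6→7, push 6): res(10,3)=29
after path 4 (9→2→5→8→7, push 2): res(10,3)=29
after path 5 (9→2→10→3→6→7, push 6): res(10,3)=23
after path 6 (9→2→10→3→8→7, push 12): res(10,3)=11

Residual capacity of (10,3): 11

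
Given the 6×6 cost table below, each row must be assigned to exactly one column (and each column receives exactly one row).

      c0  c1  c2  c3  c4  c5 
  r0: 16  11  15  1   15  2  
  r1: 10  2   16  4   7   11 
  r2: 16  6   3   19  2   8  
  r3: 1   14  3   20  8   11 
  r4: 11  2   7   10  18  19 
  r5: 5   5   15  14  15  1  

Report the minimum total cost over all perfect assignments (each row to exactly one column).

Minimum assignment cost: 14

optimal assignment: row0→col3 (cost 1), row1→col1 (cost 2), row2→col4 (cost 2), row3→col0 (cost 1), row4→col2 (cost 7), row5→col5 (cost 1)
total = 1 + 2 + 2 + 1 + 7 + 1 = 14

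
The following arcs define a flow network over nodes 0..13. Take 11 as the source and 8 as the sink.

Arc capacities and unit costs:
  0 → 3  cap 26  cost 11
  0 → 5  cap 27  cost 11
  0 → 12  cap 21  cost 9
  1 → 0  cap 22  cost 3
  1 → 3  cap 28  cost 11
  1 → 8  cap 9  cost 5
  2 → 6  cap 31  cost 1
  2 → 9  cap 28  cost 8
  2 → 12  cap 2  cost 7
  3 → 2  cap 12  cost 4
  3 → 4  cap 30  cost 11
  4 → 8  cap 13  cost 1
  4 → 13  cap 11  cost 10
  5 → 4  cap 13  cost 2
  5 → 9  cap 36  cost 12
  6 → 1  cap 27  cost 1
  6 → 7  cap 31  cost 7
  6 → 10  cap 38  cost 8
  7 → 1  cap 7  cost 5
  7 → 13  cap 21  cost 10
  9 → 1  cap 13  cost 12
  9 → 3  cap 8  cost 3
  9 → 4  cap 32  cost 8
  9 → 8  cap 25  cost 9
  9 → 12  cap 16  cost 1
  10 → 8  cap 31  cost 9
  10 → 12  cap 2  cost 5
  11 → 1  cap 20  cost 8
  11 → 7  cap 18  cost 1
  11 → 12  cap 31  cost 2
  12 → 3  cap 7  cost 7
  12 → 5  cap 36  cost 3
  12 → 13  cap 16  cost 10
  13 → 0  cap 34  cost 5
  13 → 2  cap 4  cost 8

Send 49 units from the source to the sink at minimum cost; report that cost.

Minimum cost for 49 units: 1021

shortest-cost path #1: 11→12→5→4→8 push 13 @ unit cost 8 (adds 104)
shortest-cost path #2: 11→7→1→8 push 7 @ unit cost 11 (adds 77)
shortest-cost path #3: 11→1→8 push 2 @ unit cost 13 (adds 26)
shortest-cost path #4: 11→12→5→9→8 push 18 @ unit cost 26 (adds 468)
shortest-cost path #5: 11→7→13→2→9→8 push 4 @ unit cost 36 (adds 144)
shortest-cost path #6: 11→1→3→2→9→8 push 3 @ unit cost 40 (adds 120)
shortest-cost path #7: 11→1→3→2→6→10→8 push 2 @ unit cost 41 (adds 82)
total cost = 1021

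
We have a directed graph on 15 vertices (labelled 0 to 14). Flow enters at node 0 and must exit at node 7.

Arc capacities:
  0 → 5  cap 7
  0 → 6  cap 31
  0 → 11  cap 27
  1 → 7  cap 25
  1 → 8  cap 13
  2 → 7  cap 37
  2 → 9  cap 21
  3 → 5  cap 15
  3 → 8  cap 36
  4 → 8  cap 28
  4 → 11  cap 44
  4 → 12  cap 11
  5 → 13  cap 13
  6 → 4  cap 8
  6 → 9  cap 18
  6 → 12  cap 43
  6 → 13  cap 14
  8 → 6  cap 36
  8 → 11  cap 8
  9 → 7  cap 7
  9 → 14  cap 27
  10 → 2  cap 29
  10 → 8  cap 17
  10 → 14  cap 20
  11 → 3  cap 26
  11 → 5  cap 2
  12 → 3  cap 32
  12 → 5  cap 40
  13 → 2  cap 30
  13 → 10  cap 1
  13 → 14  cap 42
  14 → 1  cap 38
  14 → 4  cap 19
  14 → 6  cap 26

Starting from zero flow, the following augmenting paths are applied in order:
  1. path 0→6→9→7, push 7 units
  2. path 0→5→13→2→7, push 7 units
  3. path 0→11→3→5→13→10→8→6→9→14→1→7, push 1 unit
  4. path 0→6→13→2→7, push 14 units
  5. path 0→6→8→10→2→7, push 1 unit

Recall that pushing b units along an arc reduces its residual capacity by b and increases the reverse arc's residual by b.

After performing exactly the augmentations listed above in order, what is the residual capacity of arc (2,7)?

Residual capacity of (2,7): 15

after path 1 (0→6→9→7, push 7): res(2,7)=37
after path 2 (0→5→13→2→7, push 7): res(2,7)=30
after path 3 (0→11→3→5→13→10→8→6→9→14→1→7, push 1): res(2,7)=30
after path 4 (0→6→13→2→7, push 14): res(2,7)=16
after path 5 (0→6→8→10→2→7, push 1): res(2,7)=15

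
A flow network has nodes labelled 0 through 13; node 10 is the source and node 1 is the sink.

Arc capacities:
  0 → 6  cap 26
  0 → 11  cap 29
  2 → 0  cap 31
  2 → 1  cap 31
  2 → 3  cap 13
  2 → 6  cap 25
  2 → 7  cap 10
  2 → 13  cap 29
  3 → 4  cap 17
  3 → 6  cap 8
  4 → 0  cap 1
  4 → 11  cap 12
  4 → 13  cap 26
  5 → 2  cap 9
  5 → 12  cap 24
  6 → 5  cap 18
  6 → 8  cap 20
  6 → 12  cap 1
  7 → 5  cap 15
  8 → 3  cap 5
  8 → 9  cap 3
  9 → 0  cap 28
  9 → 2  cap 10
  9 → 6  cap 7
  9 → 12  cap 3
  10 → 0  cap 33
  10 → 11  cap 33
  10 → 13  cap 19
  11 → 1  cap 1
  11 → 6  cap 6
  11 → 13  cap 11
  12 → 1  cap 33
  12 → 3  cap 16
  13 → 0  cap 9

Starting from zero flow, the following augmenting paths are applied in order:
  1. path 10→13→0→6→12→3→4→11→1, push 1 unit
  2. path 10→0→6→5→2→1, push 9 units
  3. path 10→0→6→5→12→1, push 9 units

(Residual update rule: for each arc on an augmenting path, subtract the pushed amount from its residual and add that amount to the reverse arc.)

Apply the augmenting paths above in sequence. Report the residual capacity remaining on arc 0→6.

after path 1 (10→13→0→6→12→3→4→11→1, push 1): res(0,6)=25
after path 2 (10→0→6→5→2→1, push 9): res(0,6)=16
after path 3 (10→0→6→5→12→1, push 9): res(0,6)=7

Residual capacity of (0,6): 7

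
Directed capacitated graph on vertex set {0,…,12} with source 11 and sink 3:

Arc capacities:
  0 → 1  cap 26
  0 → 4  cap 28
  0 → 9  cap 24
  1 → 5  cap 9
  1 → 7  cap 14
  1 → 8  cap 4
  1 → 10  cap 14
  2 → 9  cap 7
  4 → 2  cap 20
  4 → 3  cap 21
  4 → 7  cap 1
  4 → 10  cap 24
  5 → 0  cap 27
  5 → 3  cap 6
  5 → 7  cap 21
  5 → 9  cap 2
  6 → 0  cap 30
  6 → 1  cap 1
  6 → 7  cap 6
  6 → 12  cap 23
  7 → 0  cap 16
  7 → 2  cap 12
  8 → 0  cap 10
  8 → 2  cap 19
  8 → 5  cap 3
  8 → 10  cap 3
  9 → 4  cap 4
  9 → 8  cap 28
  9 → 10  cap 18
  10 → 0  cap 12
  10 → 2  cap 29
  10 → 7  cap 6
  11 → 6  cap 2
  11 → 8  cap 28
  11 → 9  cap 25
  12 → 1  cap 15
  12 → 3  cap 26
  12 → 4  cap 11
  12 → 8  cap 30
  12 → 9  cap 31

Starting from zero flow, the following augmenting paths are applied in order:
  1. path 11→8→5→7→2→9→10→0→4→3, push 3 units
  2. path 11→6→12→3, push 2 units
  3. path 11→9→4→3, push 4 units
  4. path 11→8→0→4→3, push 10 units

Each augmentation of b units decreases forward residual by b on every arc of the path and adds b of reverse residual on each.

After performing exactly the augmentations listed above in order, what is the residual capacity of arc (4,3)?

Residual capacity of (4,3): 4

after path 1 (11→8→5→7→2→9→10→0→4→3, push 3): res(4,3)=18
after path 2 (11→6→12→3, push 2): res(4,3)=18
after path 3 (11→9→4→3, push 4): res(4,3)=14
after path 4 (11→8→0→4→3, push 10): res(4,3)=4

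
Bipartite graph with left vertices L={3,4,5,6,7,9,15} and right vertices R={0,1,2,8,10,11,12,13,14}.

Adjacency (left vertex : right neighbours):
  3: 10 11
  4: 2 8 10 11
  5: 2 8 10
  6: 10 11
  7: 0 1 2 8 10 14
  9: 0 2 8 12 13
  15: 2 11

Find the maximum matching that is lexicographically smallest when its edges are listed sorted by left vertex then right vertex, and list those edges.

|M| = 6 (so the lex-smallest maximum matching has 6 edges)
process left vertices in ascending order; for each, take the smallest-labelled available neighbour that still permits 6 edges overall, or leave it unmatched if none does
lex-smallest matching: {3-10, 4-2, 5-8, 6-11, 7-0, 9-12}

Lex-smallest maximum matching: {(3,10), (4,2), (5,8), (6,11), (7,0), (9,12)}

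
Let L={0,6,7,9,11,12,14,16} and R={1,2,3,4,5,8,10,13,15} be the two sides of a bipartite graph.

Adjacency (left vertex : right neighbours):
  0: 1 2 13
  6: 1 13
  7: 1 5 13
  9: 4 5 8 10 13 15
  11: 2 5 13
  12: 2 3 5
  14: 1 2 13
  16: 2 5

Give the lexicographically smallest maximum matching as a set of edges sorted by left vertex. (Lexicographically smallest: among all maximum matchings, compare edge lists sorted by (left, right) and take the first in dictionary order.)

|M| = 6 (so the lex-smallest maximum matching has 6 edges)
process left vertices in ascending order; for each, take the smallest-labelled available neighbour that still permits 6 edges overall, or leave it unmatched if none does
lex-smallest matching: {0-1, 6-13, 7-5, 9-4, 11-2, 12-3}

Lex-smallest maximum matching: {(0,1), (6,13), (7,5), (9,4), (11,2), (12,3)}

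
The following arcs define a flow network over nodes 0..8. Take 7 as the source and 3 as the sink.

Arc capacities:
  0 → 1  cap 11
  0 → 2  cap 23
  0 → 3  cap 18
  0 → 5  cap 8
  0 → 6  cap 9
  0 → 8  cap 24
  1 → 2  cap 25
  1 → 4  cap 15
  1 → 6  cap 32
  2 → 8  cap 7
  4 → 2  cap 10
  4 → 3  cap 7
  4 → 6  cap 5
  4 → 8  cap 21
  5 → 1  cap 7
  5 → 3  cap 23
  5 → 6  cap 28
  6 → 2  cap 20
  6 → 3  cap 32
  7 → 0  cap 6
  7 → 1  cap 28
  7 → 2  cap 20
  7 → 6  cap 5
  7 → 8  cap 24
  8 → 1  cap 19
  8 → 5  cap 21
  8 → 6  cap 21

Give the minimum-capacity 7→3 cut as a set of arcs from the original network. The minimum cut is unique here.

Min-cut arcs: {(4,3), (6,3), (7,0), (8,5)} (total capacity 66)

augment #1: 7→0→3 push 6
augment #2: 7→6→3 push 5
augment #3: 7→1→4→3 push 7
augment #4: 7→1→6→3 push 21
augment #5: 7→8→5→3 push 21
augment #6: 7→8→6→3 push 3
augment #7: 7→2→8→6→3 push 3
max flow = 66; residual-reachable set from 7 gives S-side
cut edges (S→T): {(4,3), (6,3), (7,0), (8,5)} total cap 66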